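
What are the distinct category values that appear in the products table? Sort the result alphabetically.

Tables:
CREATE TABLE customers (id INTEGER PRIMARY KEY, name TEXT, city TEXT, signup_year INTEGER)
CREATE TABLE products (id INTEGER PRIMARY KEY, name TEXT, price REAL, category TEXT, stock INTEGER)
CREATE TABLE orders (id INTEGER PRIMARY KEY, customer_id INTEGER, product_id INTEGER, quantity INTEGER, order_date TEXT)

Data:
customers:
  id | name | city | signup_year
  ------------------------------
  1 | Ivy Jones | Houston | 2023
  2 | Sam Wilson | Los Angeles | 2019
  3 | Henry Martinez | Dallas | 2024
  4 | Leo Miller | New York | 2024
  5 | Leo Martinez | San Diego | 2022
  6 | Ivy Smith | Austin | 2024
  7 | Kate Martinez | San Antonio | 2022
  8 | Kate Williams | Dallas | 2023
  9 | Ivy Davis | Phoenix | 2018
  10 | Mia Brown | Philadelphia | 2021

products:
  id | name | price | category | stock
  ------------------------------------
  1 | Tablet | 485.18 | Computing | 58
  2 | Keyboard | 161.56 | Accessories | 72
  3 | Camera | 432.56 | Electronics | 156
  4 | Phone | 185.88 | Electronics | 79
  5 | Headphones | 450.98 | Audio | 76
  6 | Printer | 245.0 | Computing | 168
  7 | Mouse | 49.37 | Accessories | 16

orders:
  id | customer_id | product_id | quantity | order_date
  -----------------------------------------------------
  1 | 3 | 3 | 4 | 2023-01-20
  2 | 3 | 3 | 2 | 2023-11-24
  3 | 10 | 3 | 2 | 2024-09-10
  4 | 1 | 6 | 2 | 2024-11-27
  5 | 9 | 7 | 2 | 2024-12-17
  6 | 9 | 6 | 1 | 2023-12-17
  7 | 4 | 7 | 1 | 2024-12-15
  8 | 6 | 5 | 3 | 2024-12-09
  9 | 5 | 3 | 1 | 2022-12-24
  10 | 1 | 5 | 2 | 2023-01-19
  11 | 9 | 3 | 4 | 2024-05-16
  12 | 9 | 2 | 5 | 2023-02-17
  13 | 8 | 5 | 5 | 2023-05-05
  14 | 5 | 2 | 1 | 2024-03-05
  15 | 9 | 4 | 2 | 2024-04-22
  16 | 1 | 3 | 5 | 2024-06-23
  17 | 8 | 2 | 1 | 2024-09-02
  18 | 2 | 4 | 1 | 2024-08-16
SELECT DISTINCT category FROM products ORDER BY category

Execution result:
category
Accessories
Audio
Computing
Electronics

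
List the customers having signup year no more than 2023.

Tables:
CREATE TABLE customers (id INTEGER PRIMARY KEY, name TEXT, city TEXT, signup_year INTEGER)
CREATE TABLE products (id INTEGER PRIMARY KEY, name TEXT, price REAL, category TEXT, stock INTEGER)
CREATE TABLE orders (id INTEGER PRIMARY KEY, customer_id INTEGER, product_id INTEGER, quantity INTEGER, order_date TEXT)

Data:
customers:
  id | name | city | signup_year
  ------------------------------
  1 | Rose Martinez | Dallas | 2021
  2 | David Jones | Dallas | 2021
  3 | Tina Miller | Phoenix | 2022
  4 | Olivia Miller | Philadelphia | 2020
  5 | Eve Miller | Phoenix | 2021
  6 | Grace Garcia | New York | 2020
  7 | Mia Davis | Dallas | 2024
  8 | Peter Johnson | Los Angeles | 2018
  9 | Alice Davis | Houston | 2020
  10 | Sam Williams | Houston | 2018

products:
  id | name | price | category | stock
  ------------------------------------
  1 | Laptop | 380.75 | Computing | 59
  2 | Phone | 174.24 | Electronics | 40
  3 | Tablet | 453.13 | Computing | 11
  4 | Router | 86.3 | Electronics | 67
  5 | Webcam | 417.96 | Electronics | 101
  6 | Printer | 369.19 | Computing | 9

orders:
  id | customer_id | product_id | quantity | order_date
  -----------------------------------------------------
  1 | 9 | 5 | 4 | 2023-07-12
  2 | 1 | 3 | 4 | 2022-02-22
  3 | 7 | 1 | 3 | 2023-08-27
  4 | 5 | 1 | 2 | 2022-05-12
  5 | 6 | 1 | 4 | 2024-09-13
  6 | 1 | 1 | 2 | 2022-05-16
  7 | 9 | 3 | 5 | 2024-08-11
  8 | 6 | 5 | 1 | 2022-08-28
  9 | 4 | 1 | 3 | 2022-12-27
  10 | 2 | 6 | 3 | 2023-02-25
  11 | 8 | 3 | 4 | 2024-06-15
SELECT name, signup_year FROM customers WHERE signup_year <= 2023

Execution result:
name | signup_year
Rose Martinez | 2021
David Jones | 2021
Tina Miller | 2022
Olivia Miller | 2020
Eve Miller | 2021
Grace Garcia | 2020
Peter Johnson | 2018
Alice Davis | 2020
Sam Williams | 2018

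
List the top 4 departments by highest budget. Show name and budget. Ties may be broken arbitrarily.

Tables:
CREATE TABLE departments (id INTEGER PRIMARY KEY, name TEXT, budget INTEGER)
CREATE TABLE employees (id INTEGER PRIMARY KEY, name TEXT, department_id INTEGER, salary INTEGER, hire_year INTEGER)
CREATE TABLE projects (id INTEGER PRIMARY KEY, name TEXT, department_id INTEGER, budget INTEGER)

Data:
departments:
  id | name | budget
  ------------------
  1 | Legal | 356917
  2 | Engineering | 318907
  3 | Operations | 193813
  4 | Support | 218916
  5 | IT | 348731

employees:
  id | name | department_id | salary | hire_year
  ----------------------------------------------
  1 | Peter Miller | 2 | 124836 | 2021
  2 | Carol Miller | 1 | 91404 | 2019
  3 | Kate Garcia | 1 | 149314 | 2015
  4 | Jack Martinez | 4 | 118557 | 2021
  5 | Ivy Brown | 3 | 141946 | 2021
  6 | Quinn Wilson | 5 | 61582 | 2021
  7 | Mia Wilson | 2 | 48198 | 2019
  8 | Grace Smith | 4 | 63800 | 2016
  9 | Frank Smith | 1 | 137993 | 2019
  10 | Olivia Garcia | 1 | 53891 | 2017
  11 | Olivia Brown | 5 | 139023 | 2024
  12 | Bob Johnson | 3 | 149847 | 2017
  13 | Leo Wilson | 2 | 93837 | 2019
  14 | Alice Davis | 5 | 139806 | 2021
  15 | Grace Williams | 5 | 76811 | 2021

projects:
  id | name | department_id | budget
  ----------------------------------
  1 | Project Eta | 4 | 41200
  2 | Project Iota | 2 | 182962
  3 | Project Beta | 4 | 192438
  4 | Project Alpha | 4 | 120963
SELECT name, budget FROM departments ORDER BY budget DESC LIMIT 4

Execution result:
name | budget
Legal | 356917
IT | 348731
Engineering | 318907
Support | 218916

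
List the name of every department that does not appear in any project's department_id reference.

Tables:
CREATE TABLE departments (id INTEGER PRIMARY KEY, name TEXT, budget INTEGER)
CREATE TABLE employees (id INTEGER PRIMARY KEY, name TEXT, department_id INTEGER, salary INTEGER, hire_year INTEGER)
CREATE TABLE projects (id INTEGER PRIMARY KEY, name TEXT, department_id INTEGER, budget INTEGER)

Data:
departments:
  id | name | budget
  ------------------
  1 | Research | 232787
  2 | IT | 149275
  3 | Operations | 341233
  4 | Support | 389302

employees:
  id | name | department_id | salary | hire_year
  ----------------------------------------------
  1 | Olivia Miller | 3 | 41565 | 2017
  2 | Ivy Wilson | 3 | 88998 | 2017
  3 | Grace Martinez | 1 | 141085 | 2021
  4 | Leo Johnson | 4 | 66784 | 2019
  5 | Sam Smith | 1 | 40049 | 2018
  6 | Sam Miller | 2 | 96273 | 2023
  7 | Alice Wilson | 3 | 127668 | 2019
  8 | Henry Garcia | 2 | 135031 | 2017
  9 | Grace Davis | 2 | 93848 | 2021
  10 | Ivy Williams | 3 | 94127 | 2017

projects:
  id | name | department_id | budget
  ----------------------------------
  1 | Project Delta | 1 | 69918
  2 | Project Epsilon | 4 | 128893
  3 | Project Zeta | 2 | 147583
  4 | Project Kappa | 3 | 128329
SELECT p.name FROM departments p LEFT JOIN projects c ON c.department_id = p.id WHERE c.id IS NULL

Execution result:
(no rows)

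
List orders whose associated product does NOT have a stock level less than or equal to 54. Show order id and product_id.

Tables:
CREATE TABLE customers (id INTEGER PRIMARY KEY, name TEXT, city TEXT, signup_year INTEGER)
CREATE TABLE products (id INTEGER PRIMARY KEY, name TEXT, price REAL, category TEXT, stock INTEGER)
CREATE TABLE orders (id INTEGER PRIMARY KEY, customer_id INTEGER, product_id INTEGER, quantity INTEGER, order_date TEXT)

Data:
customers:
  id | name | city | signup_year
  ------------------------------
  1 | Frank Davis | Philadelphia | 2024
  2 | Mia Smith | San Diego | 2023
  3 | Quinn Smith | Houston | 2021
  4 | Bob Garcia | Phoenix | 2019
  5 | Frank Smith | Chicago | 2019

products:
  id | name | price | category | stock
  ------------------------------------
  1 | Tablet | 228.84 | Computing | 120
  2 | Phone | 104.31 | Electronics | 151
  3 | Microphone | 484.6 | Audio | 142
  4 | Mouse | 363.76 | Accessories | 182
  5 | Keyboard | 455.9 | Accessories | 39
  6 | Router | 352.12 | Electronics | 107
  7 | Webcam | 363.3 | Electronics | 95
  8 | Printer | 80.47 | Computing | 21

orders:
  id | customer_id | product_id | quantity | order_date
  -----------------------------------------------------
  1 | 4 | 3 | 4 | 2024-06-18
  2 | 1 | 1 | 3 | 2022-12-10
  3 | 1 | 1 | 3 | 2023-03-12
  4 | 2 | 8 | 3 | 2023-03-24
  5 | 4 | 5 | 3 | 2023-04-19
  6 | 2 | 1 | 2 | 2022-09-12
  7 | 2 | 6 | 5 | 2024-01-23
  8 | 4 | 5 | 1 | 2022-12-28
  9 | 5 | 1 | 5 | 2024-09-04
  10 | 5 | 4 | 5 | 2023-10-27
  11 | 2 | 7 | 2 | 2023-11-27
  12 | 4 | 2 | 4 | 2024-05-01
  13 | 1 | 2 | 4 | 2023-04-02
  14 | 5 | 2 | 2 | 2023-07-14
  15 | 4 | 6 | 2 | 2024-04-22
SELECT id, product_id FROM orders WHERE product_id NOT IN (SELECT id FROM products WHERE stock <= 54)

Execution result:
id | product_id
1 | 3
2 | 1
3 | 1
6 | 1
7 | 6
9 | 1
10 | 4
11 | 7
12 | 2
13 | 2
14 | 2
15 | 6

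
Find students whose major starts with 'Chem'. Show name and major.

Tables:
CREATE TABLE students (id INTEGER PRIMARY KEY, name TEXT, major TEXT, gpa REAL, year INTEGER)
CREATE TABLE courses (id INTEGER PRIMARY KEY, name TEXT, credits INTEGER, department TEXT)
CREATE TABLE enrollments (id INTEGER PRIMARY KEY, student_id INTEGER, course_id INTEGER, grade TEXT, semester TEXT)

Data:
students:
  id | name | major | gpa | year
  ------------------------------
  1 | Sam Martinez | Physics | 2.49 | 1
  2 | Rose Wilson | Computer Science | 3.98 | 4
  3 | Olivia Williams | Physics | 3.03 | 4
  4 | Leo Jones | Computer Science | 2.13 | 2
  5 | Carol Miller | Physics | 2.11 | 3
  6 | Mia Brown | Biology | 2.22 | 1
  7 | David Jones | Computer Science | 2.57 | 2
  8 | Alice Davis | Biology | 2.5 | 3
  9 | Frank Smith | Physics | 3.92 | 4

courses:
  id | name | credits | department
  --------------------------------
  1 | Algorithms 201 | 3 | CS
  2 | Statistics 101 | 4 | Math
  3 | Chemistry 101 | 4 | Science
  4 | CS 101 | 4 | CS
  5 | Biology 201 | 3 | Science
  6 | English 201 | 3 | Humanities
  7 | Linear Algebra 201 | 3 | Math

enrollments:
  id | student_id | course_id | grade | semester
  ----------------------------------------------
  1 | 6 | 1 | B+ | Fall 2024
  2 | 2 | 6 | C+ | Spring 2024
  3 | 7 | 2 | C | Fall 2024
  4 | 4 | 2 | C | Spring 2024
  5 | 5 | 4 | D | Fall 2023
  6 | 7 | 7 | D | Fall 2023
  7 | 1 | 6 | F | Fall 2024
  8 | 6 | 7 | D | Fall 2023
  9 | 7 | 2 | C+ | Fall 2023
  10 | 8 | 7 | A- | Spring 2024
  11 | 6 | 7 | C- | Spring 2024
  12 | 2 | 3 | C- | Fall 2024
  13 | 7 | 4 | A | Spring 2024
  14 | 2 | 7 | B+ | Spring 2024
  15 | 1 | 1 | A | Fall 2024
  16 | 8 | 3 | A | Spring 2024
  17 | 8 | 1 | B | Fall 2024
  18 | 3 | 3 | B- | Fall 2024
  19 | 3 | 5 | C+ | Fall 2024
SELECT name, major FROM students WHERE major LIKE 'Chem%'

Execution result:
(no rows)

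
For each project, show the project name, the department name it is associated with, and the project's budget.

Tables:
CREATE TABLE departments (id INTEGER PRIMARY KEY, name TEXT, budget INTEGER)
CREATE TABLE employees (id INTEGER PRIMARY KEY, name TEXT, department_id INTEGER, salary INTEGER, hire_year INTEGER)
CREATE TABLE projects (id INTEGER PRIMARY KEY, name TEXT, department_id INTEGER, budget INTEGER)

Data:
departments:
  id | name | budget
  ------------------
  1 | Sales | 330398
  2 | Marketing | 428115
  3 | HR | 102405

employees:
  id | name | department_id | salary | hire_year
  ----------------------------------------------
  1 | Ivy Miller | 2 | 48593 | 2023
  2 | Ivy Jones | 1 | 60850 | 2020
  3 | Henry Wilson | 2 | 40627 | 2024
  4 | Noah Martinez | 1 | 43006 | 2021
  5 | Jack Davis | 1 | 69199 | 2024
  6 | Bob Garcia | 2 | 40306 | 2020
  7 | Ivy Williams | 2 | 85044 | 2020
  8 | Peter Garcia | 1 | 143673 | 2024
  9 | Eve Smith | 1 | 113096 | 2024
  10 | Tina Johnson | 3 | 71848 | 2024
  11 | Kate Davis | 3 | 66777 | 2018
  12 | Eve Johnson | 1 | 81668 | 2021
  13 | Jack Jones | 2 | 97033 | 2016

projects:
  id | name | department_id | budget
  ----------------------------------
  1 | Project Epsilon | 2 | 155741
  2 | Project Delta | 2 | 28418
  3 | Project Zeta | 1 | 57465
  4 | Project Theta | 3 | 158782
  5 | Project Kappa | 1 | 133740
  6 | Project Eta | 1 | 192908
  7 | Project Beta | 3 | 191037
SELECT c.name, p.name AS department, c.budget FROM projects c JOIN departments p ON c.department_id = p.id

Execution result:
name | department | budget
Project Epsilon | Marketing | 155741
Project Delta | Marketing | 28418
Project Zeta | Sales | 57465
Project Theta | HR | 158782
Project Kappa | Sales | 133740
Project Eta | Sales | 192908
Project Beta | HR | 191037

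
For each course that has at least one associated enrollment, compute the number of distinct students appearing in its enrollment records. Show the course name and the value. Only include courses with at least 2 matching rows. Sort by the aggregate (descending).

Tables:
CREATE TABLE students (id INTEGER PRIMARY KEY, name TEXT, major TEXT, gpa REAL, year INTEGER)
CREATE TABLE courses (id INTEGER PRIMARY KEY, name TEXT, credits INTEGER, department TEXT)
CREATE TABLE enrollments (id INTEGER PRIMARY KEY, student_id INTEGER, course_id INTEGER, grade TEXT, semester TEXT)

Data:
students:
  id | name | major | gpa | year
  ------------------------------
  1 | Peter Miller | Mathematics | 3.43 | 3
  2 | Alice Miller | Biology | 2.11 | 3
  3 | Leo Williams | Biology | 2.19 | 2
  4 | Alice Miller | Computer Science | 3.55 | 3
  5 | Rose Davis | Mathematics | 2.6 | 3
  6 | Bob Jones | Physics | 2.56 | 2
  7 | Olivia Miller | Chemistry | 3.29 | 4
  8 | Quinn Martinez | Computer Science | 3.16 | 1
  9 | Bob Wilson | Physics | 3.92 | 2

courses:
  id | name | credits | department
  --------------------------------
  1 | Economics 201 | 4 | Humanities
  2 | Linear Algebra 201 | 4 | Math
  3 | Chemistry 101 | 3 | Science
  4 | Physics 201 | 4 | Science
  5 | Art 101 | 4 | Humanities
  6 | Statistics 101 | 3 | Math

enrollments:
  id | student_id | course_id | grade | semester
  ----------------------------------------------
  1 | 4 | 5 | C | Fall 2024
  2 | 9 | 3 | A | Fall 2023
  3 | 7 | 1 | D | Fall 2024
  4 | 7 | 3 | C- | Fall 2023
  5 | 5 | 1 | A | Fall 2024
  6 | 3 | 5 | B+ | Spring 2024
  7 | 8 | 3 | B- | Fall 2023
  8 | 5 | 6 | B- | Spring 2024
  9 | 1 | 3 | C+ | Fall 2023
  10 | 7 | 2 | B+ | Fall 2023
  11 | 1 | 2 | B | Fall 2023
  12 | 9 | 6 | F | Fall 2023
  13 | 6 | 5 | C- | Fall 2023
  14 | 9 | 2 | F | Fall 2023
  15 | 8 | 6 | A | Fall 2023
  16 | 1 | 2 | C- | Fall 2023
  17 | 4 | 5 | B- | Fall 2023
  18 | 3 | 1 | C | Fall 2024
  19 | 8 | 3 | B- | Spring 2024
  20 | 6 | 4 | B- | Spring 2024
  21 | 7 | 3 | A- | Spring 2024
SELECT p.name, COUNT(DISTINCT c.student_id) AS distinct_student_count FROM enrollments c JOIN courses p ON c.course_id = p.id GROUP BY p.id, p.name HAVING COUNT(*) >= 2 ORDER BY distinct_student_count DESC

Execution result:
name | distinct_student_count
Chemistry 101 | 4
Economics 201 | 3
Linear Algebra 201 | 3
Art 101 | 3
Statistics 101 | 3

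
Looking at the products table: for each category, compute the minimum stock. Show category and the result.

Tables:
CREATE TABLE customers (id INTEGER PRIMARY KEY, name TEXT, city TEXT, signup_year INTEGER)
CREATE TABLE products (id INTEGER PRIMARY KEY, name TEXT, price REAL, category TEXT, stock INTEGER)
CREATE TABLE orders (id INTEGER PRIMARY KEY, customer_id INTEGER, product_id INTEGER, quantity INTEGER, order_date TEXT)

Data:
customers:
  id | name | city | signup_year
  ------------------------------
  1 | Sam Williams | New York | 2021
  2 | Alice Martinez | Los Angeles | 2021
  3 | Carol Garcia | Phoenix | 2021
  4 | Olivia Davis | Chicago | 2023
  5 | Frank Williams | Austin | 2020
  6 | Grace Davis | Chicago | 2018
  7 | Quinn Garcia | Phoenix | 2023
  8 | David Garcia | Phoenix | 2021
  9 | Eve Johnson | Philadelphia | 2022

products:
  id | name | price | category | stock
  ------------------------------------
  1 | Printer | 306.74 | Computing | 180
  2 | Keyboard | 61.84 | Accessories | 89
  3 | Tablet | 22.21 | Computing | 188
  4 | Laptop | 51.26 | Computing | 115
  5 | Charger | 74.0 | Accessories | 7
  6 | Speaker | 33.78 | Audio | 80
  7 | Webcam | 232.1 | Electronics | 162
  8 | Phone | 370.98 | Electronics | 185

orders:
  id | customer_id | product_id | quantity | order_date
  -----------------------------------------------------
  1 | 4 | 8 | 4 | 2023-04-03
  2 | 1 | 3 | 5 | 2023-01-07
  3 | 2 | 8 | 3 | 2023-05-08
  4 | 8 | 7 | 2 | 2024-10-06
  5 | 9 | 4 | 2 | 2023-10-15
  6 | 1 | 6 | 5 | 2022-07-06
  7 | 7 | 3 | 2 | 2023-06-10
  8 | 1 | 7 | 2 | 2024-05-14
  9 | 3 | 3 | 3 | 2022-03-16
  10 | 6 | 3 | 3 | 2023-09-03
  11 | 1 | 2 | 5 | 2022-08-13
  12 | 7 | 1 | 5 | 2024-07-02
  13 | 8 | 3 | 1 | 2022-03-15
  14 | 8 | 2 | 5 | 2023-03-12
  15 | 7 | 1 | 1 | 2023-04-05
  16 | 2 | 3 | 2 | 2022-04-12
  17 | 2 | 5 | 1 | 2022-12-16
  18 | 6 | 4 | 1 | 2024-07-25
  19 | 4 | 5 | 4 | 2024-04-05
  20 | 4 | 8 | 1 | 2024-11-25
SELECT category, MIN(stock) AS min_stock FROM products GROUP BY category

Execution result:
category | min_stock
Accessories | 7
Audio | 80
Computing | 115
Electronics | 162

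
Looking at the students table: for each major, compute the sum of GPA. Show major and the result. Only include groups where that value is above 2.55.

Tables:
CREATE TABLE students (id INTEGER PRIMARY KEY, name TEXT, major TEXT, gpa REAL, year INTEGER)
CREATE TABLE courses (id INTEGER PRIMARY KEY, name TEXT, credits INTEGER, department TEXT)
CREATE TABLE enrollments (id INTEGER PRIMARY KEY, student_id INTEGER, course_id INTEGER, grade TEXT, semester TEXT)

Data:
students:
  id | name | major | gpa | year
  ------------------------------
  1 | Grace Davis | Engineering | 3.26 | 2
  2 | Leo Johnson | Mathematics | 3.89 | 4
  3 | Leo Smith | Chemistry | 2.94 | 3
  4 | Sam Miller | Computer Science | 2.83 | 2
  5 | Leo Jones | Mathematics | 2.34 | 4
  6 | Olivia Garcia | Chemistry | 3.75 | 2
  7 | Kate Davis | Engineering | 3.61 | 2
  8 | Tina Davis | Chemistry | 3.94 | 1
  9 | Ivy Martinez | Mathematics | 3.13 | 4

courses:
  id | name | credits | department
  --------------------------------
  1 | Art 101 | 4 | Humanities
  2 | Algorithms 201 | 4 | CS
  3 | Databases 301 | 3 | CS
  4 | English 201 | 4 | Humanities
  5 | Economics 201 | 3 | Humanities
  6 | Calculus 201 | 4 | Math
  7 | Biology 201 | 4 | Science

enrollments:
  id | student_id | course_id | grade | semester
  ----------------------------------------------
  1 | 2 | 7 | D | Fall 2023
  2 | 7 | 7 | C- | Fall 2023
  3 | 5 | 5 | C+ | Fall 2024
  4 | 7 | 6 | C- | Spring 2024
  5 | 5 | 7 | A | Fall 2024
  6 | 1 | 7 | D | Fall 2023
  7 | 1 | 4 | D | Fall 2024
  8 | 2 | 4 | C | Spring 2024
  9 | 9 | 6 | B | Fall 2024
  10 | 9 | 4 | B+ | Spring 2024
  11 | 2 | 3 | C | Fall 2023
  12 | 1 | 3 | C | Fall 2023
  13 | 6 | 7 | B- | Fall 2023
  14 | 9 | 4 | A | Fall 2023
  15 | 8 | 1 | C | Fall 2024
SELECT major, SUM(gpa) AS sum_gpa FROM students GROUP BY major HAVING SUM(gpa) > 2.55

Execution result:
major | sum_gpa
Chemistry | 10.63
Computer Science | 2.83
Engineering | 6.87
Mathematics | 9.36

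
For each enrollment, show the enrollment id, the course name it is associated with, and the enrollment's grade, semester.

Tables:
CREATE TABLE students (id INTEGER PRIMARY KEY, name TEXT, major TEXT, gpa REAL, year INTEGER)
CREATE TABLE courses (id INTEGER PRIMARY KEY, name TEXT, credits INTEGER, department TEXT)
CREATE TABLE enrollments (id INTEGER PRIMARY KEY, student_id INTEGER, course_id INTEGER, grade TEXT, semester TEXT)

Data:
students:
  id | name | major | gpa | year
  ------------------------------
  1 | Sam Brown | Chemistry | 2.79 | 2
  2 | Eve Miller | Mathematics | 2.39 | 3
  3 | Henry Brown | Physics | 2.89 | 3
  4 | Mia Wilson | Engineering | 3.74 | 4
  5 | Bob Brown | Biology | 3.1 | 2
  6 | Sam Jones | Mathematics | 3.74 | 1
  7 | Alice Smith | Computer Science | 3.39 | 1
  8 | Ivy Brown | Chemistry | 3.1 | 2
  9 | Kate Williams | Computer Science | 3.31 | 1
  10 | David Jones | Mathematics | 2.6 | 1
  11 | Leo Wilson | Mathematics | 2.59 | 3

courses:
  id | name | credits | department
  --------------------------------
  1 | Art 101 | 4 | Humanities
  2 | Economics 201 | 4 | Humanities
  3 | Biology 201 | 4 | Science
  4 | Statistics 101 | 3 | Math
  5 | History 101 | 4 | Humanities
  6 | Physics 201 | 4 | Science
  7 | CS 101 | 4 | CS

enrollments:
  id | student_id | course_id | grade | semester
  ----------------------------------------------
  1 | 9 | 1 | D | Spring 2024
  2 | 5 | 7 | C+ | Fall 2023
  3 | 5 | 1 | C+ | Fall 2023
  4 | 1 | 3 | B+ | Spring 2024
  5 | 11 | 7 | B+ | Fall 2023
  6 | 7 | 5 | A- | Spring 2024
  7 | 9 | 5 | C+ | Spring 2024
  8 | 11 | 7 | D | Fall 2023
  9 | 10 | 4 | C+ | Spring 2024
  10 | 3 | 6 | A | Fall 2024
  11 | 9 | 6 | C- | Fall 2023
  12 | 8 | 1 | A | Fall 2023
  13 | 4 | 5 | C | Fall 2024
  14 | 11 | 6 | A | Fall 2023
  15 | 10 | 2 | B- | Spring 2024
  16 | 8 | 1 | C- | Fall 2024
SELECT c.id, p.name AS course, c.grade, c.semester FROM enrollments c JOIN courses p ON c.course_id = p.id

Execution result:
id | course | grade | semester
1 | Art 101 | D | Spring 2024
2 | CS 101 | C+ | Fall 2023
3 | Art 101 | C+ | Fall 2023
4 | Biology 201 | B+ | Spring 2024
5 | CS 101 | B+ | Fall 2023
6 | History 101 | A- | Spring 2024
7 | History 101 | C+ | Spring 2024
8 | CS 101 | D | Fall 2023
9 | Statistics 101 | C+ | Spring 2024
10 | Physics 201 | A | Fall 2024
11 | Physics 201 | C- | Fall 2023
12 | Art 101 | A | Fall 2023
13 | History 101 | C | Fall 2024
14 | Physics 201 | A | Fall 2023
15 | Economics 201 | B- | Spring 2024
16 | Art 101 | C- | Fall 2024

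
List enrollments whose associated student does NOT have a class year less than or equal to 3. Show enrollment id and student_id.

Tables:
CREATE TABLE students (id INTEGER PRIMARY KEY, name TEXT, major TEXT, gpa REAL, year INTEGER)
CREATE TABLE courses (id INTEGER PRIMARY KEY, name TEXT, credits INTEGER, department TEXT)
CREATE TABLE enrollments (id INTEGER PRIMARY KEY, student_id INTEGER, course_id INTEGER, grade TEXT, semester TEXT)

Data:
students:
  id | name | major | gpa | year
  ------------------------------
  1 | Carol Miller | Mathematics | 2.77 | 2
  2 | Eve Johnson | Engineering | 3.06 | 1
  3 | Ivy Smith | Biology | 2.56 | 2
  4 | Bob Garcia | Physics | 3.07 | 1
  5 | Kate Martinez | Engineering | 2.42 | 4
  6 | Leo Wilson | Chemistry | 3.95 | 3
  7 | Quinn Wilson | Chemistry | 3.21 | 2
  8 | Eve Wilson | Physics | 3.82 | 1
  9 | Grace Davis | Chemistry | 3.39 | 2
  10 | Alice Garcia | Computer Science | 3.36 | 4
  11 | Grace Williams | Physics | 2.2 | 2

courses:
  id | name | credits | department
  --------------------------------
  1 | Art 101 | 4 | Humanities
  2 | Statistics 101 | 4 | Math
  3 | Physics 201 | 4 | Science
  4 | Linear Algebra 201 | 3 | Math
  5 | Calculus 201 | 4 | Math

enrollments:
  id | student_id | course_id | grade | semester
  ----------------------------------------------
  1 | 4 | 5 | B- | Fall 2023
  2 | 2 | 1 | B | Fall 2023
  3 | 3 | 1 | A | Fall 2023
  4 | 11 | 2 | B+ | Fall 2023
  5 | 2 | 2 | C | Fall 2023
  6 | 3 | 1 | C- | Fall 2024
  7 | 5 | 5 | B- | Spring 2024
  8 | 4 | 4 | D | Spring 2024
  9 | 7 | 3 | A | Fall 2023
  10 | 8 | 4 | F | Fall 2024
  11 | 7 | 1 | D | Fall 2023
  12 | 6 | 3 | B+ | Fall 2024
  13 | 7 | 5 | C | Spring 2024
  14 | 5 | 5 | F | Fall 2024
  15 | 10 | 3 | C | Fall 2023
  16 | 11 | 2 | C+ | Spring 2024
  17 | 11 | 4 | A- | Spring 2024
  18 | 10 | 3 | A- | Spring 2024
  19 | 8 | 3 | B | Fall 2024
SELECT id, student_id FROM enrollments WHERE student_id NOT IN (SELECT id FROM students WHERE year <= 3)

Execution result:
id | student_id
7 | 5
14 | 5
15 | 10
18 | 10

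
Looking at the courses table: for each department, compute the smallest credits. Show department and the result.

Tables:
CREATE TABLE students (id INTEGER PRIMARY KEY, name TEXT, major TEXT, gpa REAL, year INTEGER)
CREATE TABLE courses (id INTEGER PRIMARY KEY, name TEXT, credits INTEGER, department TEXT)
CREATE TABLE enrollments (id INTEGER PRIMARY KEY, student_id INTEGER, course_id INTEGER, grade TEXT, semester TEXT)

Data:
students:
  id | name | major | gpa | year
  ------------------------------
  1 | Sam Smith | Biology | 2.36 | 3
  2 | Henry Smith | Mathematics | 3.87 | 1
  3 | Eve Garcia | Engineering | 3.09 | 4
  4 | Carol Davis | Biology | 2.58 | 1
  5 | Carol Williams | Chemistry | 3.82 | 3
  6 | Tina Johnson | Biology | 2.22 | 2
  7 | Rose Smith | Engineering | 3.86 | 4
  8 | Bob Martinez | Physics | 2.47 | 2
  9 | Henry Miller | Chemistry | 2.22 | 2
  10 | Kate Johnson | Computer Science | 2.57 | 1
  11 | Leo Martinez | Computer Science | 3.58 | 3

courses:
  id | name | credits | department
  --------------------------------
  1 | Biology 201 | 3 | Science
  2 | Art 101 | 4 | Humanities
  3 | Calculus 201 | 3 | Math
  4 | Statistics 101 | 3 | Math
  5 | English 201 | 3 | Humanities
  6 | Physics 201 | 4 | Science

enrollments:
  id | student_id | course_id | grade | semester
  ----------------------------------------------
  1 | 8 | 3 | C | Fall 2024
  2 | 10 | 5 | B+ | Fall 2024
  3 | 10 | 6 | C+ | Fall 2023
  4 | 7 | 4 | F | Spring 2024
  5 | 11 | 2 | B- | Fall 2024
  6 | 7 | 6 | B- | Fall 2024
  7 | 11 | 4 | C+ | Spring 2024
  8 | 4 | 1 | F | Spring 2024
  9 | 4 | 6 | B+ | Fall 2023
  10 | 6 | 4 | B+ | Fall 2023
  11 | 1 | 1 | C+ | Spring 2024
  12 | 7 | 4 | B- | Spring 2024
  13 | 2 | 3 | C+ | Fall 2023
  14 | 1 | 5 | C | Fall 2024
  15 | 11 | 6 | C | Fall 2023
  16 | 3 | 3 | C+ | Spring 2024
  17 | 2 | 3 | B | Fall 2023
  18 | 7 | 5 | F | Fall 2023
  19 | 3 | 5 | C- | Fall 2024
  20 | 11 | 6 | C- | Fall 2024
SELECT department, MIN(credits) AS min_credits FROM courses GROUP BY department

Execution result:
department | min_credits
Humanities | 3
Math | 3
Science | 3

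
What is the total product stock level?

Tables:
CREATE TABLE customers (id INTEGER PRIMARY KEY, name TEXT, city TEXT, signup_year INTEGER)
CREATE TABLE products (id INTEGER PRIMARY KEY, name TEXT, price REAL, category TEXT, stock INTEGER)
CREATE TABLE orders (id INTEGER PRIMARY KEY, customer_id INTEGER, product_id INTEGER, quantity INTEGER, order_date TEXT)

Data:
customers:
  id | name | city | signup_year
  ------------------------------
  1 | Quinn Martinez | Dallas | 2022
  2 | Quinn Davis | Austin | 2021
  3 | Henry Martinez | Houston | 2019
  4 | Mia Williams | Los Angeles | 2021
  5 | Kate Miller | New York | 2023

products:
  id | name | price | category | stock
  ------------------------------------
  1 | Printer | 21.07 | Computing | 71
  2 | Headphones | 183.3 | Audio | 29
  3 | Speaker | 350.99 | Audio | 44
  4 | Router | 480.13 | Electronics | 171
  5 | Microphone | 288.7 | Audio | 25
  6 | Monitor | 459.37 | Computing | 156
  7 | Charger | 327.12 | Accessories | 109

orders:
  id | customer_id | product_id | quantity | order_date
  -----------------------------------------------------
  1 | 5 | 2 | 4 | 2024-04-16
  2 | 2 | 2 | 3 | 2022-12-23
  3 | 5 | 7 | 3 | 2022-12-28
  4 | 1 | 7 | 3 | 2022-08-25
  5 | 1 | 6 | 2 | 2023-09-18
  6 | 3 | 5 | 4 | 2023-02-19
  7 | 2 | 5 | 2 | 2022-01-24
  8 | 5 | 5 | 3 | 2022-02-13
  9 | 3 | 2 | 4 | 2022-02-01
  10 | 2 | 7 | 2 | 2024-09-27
SELECT SUM(stock) FROM products

Execution result:
605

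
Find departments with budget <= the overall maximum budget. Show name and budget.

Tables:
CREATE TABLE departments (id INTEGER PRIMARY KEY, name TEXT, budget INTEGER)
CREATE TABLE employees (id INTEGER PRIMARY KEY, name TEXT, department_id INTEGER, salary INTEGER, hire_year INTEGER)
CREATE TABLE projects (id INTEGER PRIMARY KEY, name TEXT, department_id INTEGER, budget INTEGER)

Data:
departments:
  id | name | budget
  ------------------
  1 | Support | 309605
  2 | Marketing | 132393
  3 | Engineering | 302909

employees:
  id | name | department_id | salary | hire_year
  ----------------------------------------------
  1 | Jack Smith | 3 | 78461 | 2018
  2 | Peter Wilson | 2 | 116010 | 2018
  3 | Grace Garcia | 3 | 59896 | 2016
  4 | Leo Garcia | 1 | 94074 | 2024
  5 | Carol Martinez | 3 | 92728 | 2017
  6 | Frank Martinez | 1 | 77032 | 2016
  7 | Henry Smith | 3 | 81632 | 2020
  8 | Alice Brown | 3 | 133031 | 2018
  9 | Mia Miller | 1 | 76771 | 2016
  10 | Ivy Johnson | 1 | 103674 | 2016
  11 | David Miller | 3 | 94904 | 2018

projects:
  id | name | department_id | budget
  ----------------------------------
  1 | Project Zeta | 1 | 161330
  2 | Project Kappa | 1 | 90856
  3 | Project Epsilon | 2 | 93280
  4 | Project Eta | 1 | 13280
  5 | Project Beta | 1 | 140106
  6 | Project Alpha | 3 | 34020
SELECT name, budget FROM departments WHERE budget <= (SELECT MAX(budget) FROM departments)

Execution result:
name | budget
Support | 309605
Marketing | 132393
Engineering | 302909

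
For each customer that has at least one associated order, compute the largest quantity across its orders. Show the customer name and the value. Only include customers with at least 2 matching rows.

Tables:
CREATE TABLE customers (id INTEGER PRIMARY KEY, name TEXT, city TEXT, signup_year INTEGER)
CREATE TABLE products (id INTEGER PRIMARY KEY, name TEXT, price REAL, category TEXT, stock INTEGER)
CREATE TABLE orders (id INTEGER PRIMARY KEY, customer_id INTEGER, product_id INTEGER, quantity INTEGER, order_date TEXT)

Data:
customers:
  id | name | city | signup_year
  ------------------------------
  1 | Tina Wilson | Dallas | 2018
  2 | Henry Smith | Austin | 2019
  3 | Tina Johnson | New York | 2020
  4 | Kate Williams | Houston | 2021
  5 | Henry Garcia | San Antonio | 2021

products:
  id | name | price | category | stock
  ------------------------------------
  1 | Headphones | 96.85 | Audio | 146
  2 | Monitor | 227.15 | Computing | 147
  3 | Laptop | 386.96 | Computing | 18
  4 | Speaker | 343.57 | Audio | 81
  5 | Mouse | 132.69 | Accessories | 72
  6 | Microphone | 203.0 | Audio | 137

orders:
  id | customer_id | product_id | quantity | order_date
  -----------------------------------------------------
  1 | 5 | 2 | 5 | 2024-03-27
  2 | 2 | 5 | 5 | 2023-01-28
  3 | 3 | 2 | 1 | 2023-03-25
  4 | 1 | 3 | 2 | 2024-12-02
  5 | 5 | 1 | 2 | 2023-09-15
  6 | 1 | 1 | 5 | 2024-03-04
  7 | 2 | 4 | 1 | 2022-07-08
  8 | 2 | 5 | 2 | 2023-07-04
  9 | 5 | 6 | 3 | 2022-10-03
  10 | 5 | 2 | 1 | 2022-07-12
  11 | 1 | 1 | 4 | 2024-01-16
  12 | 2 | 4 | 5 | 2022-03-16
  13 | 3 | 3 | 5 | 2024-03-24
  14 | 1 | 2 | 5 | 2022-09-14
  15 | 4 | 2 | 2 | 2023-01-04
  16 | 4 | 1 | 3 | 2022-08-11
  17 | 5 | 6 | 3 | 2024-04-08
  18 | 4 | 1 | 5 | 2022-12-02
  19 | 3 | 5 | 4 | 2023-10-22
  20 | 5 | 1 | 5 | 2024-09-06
SELECT p.name, MAX(c.quantity) AS max_quantity FROM orders c JOIN customers p ON c.customer_id = p.id GROUP BY p.id, p.name HAVING COUNT(*) >= 2

Execution result:
name | max_quantity
Tina Wilson | 5
Henry Smith | 5
Tina Johnson | 5
Kate Williams | 5
Henry Garcia | 5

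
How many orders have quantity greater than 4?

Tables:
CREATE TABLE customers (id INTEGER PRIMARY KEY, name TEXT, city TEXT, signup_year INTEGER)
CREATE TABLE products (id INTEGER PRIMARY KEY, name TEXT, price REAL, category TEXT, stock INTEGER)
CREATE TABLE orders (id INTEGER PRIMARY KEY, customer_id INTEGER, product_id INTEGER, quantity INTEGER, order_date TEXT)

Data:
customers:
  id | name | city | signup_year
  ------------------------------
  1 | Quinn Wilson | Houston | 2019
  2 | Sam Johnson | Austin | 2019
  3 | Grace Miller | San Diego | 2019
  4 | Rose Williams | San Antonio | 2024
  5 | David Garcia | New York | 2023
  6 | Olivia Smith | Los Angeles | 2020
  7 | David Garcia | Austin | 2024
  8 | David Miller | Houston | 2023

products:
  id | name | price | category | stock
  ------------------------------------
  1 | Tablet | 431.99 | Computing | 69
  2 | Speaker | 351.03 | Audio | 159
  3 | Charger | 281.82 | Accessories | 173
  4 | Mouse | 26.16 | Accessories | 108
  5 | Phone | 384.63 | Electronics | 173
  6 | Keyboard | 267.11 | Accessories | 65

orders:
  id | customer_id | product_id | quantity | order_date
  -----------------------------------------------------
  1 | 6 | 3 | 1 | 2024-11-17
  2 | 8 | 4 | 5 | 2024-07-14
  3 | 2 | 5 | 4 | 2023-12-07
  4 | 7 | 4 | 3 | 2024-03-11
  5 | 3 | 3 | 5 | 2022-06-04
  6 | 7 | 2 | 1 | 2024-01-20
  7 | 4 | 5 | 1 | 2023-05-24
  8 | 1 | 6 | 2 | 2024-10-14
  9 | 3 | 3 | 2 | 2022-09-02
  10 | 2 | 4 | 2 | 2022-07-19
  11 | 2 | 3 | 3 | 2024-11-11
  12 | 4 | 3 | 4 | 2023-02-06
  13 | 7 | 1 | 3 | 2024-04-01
SELECT COUNT(*) FROM orders WHERE quantity > 4

Execution result:
2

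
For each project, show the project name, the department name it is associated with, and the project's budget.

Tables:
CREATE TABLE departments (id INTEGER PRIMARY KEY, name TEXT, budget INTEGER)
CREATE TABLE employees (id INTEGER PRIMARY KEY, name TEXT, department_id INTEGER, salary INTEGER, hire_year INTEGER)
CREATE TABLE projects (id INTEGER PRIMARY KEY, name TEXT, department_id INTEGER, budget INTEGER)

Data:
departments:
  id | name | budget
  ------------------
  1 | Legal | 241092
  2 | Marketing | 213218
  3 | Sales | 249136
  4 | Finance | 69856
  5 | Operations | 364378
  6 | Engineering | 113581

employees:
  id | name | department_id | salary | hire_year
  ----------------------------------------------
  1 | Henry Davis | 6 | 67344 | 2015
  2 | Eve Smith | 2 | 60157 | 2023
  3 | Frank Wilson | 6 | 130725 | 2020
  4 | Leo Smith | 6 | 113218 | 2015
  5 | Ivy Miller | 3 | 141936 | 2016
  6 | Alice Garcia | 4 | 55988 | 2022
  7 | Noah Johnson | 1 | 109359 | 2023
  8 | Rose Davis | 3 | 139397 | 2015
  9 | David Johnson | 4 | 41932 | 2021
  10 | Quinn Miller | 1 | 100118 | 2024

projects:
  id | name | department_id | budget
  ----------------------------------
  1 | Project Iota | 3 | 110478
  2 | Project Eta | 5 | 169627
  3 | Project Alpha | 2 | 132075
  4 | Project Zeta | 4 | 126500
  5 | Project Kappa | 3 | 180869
SELECT c.name, p.name AS department, c.budget FROM projects c JOIN departments p ON c.department_id = p.id

Execution result:
name | department | budget
Project Iota | Sales | 110478
Project Eta | Operations | 169627
Project Alpha | Marketing | 132075
Project Zeta | Finance | 126500
Project Kappa | Sales | 180869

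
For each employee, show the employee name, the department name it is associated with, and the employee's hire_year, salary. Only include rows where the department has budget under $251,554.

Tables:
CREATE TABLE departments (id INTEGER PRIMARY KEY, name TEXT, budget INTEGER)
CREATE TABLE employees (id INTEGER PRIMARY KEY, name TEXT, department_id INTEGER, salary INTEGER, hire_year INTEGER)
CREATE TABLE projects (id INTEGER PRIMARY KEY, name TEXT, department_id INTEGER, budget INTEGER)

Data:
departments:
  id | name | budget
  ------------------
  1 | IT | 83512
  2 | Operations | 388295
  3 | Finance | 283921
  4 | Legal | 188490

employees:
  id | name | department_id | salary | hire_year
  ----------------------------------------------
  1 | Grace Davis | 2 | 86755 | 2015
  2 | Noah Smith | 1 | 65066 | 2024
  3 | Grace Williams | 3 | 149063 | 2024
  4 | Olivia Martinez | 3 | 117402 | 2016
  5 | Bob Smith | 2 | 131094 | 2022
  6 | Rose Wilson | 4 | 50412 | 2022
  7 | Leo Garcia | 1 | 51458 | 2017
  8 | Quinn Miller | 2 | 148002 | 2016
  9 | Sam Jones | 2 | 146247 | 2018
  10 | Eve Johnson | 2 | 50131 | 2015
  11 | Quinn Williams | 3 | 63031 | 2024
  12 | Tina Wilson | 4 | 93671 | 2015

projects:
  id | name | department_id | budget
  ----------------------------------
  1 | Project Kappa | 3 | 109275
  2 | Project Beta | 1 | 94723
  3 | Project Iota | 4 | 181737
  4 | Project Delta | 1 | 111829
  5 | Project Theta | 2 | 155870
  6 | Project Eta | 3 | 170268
SELECT c.name, p.name AS department, c.hire_year, c.salary FROM employees c JOIN departments p ON c.department_id = p.id WHERE p.budget < 251554

Execution result:
name | department | hire_year | salary
Noah Smith | IT | 2024 | 65066
Rose Wilson | Legal | 2022 | 50412
Leo Garcia | IT | 2017 | 51458
Tina Wilson | Legal | 2015 | 93671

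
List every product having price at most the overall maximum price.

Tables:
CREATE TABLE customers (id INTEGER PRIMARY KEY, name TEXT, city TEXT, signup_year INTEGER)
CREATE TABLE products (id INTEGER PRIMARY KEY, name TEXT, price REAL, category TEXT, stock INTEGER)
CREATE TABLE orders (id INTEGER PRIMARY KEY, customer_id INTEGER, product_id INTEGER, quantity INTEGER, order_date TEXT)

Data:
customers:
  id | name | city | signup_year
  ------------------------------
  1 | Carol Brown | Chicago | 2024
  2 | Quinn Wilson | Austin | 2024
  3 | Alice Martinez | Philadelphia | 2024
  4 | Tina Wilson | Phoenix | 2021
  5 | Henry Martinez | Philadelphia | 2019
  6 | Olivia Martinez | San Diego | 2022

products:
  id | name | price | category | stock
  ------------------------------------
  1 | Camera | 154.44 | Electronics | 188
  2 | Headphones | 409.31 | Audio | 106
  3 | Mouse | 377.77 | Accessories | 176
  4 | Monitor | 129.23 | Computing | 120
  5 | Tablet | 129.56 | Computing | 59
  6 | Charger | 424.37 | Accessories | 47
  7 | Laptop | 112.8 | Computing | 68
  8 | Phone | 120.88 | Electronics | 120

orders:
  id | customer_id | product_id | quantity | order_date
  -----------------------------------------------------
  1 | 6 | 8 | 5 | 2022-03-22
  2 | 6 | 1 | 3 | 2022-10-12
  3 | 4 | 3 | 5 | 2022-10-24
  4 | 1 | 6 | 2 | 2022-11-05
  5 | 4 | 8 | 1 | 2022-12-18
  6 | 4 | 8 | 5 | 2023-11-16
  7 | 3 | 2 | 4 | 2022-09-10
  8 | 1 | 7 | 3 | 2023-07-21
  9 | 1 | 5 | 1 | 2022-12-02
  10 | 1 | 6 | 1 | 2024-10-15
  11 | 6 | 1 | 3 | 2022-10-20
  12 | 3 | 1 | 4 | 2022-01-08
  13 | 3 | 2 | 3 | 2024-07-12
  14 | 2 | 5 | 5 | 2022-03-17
SELECT name, price FROM products WHERE price <= (SELECT MAX(price) FROM products)

Execution result:
name | price
Camera | 154.44
Headphones | 409.31
Mouse | 377.77
Monitor | 129.23
Tablet | 129.56
Charger | 424.37
Laptop | 112.80
Phone | 120.88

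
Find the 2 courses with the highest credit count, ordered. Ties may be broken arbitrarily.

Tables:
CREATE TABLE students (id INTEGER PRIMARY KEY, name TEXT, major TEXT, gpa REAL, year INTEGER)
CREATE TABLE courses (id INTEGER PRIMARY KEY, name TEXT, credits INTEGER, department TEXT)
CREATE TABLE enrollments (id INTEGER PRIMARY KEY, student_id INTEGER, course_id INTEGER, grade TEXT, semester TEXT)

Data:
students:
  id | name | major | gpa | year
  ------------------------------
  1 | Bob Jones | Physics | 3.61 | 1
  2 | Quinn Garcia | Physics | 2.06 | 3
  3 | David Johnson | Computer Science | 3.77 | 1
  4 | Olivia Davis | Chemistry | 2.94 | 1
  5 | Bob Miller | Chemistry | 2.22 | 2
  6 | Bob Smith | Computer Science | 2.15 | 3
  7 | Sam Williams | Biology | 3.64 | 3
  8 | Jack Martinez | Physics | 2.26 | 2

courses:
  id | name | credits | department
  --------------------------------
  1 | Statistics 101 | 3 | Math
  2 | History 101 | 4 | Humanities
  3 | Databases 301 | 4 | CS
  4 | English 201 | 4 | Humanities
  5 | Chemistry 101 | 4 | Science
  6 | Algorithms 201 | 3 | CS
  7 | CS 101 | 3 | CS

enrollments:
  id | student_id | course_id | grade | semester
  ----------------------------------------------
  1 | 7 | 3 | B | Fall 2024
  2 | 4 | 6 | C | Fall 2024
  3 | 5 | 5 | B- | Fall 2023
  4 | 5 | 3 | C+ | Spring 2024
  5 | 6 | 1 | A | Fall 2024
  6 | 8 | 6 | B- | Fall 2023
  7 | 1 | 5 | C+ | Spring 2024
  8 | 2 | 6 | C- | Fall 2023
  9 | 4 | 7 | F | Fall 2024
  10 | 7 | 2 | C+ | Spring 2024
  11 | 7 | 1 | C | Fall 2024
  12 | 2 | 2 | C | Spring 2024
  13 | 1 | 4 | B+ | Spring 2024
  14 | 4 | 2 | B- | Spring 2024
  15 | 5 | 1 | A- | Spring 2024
SELECT name, credits FROM courses ORDER BY credits DESC LIMIT 2

Execution result:
name | credits
History 101 | 4
Databases 301 | 4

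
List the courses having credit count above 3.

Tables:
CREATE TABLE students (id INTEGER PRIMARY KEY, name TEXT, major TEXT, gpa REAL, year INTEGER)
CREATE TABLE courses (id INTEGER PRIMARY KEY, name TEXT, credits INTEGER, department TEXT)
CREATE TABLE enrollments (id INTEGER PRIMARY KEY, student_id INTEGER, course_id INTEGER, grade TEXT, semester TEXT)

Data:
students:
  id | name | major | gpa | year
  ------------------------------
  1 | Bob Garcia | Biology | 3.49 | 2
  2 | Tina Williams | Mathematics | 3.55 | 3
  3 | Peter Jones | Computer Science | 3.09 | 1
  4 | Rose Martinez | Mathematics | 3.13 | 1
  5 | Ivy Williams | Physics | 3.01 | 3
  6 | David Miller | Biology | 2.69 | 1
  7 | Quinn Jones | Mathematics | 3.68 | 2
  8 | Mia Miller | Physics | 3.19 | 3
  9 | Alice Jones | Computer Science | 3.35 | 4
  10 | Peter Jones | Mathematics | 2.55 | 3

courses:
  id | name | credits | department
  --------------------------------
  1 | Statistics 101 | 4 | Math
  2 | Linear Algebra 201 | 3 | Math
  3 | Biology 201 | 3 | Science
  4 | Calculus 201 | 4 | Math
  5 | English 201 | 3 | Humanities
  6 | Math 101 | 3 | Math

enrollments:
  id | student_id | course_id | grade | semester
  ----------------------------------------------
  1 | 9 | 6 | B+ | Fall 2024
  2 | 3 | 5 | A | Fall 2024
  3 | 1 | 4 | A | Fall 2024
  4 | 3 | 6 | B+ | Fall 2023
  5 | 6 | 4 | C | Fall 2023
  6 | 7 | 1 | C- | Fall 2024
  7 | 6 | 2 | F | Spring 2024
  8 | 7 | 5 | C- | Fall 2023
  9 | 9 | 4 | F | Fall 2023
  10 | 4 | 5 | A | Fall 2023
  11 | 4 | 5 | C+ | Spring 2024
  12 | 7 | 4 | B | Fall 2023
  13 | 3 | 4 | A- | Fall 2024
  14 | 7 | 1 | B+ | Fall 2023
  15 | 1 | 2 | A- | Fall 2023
SELECT name, credits FROM courses WHERE credits > 3

Execution result:
name | credits
Statistics 101 | 4
Calculus 201 | 4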